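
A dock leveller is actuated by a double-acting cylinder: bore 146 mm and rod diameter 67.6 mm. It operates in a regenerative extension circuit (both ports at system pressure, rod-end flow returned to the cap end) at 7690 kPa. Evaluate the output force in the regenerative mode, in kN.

F ≈ 27.6 kN

With equal pressure on both faces, forces on the annular region cancel; the net push is pressure × rod cross-section.
Rod cross-section A_rod = π/4 × (67.6 mm)² = 3589 mm^2
F = P × A_rod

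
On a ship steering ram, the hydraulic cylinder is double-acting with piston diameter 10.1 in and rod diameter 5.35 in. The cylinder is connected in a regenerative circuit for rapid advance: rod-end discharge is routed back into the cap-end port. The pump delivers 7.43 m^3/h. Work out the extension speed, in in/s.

In regeneration the rod-end outflow joins the pump flow into the cap end, so the net volume the pump must supply per unit advance equals the rod cross-section area.
Rod cross-section A_rod = π/4 × (5.35 in)² = 22.48 in^2
v = Q_pump / A_rod

v ≈ 5.60 in/s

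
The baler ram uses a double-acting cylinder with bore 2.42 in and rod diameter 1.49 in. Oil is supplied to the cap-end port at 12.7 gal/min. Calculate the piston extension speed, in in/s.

v ≈ 10.6 in/s

Cap-side area A_cap = π/4 × (2.42 in)² = 4.600 in^2
v = Q / A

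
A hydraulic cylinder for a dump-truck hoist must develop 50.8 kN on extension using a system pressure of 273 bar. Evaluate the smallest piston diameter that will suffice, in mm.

Extension force acts on the full piston face: F = P × (π/4)D².
D = √(4F / (πP)) = √(4 × 50.8 kN / (π × 273 bar))

D ≈ 48.7 mm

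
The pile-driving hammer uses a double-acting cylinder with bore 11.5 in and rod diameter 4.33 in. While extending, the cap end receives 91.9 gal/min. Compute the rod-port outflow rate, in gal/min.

Cap-side area A_cap = π/4 × (11.5 in)² = 103.9 in^2
Rod-side annular area A_ann = π/4 × (11.5² − 4.33²) = 89.14 in^2
Piston speed v = Q_in/A_cap; rod-end outflow Q_out = v × A_ann = Q_in × A_ann/A_cap.

Q_out ≈ 78.9 gal/min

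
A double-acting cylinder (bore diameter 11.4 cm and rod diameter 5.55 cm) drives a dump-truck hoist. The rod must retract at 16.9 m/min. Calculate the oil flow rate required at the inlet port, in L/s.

Q ≈ 2.19 L/s

Rod-side annular area A_ann = π/4 × (11.4² − 5.55²) = 77.88 cm^2
Q = A × v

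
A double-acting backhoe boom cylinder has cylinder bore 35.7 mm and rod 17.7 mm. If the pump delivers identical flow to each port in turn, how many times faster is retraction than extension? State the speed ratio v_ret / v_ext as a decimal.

Cap-side area A_cap = π/4 × (35.7 mm)² = 1001 mm^2
Rod-side annular area A_ann = π/4 × (35.7² − 17.7²) = 754.9 mm^2
For equal Q, v ∝ 1/A, so v_ret/v_ext = A_cap/A_ann.

v_ret/v_ext ≈ 1.33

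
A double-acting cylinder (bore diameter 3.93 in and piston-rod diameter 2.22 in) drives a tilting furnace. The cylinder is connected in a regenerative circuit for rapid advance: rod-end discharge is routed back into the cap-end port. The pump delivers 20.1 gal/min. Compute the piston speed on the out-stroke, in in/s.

In regeneration the rod-end outflow joins the pump flow into the cap end, so the net volume the pump must supply per unit advance equals the rod cross-section area.
Rod cross-section A_rod = π/4 × (2.22 in)² = 3.871 in^2
v = Q_pump / A_rod

v ≈ 20.0 in/s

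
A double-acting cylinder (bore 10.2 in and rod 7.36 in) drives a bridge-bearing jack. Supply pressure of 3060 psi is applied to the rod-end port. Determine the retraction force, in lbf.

F ≈ 1.20e5 lbf

Rod-side annular area A_ann = π/4 × (10.2² − 7.36²) = 39.17 in^2
On retraction the pressure acts on the annular area (bore minus rod).
F = P × A_ann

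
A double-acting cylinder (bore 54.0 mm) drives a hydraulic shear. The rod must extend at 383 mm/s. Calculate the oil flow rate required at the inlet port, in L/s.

Q ≈ 0.877 L/s

Cap-side area A_cap = π/4 × (54.0 mm)² = 2290 mm^2
Q = A × v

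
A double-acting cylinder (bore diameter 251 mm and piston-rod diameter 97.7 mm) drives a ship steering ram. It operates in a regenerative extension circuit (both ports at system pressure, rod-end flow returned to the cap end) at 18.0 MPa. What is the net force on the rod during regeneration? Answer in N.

With equal pressure on both faces, forces on the annular region cancel; the net push is pressure × rod cross-section.
Rod cross-section A_rod = π/4 × (97.7 mm)² = 7497 mm^2
F = P × A_rod

F ≈ 1.35e5 N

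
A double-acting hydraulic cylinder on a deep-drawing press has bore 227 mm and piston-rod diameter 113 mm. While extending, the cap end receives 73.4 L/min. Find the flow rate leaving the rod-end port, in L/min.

Q_out ≈ 55.2 L/min

Cap-side area A_cap = π/4 × (227 mm)² = 40470 mm^2
Rod-side annular area A_ann = π/4 × (227² − 113²) = 30440 mm^2
Piston speed v = Q_in/A_cap; rod-end outflow Q_out = v × A_ann = Q_in × A_ann/A_cap.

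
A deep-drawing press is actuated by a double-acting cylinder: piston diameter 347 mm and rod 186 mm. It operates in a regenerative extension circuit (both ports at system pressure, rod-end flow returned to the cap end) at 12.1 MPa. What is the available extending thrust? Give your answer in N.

With equal pressure on both faces, forces on the annular region cancel; the net push is pressure × rod cross-section.
Rod cross-section A_rod = π/4 × (186 mm)² = 27170 mm^2
F = P × A_rod

F ≈ 3.29e5 N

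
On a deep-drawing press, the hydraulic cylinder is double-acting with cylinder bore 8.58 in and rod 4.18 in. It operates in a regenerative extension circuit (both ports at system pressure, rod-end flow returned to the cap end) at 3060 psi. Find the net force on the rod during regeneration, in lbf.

F ≈ 42000 lbf

With equal pressure on both faces, forces on the annular region cancel; the net push is pressure × rod cross-section.
Rod cross-section A_rod = π/4 × (4.18 in)² = 13.72 in^2
F = P × A_rod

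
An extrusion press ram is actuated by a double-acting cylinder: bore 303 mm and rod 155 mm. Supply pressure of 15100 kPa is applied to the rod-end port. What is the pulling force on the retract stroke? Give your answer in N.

F ≈ 8.04e5 N

Rod-side annular area A_ann = π/4 × (303² − 155²) = 53240 mm^2
On retraction the pressure acts on the annular area (bore minus rod).
F = P × A_ann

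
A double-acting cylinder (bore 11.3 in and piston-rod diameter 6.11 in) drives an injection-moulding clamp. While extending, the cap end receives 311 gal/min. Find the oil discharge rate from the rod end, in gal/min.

Q_out ≈ 220 gal/min

Cap-side area A_cap = π/4 × (11.3 in)² = 100.3 in^2
Rod-side annular area A_ann = π/4 × (11.3² − 6.11²) = 70.97 in^2
Piston speed v = Q_in/A_cap; rod-end outflow Q_out = v × A_ann = Q_in × A_ann/A_cap.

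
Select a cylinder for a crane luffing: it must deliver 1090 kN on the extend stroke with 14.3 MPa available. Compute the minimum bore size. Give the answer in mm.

D ≈ 312 mm

Extension force acts on the full piston face: F = P × (π/4)D².
D = √(4F / (πP)) = √(4 × 1090 kN / (π × 14.3 MPa))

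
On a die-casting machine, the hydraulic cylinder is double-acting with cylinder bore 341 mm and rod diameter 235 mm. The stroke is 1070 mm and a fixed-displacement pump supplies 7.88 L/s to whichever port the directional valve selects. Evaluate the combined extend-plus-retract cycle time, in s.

Cap-side area A_cap = π/4 × (341 mm)² = 91330 mm^2
Rod-side annular area A_ann = π/4 × (341² − 235²) = 47950 mm^2
t_ext = A_cap·L/Q = 12.40 s
t_ret = A_ann·L/Q = 6.511 s
t_cycle = t_ext + t_ret

t ≈ 18.9 s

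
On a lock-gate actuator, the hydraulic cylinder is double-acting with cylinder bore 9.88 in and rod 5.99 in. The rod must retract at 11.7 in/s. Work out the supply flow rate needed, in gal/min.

Q ≈ 147 gal/min

Rod-side annular area A_ann = π/4 × (9.88² − 5.99²) = 48.49 in^2
Q = A × v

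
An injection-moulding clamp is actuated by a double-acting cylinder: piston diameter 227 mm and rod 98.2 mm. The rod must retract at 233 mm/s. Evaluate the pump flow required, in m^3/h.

Q ≈ 27.6 m^3/h

Rod-side annular area A_ann = π/4 × (227² − 98.2²) = 32900 mm^2
Q = A × v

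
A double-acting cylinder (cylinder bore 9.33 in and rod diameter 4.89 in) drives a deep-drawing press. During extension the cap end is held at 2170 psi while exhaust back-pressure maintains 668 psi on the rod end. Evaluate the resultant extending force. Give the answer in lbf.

F ≈ 1.15e5 lbf

Cap-side area A_cap = π/4 × (9.33 in)² = 68.37 in^2
Rod-side annular area A_ann = π/4 × (9.33² − 4.89²) = 49.59 in^2
Net thrust = P_cap·A_cap − P_rod·A_ann = 1.484e5 lbf − 33120 lbf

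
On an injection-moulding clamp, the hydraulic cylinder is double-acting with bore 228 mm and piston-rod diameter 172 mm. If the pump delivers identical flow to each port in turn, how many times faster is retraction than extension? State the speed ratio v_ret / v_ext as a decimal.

v_ret/v_ext ≈ 2.32

Cap-side area A_cap = π/4 × (228 mm)² = 40830 mm^2
Rod-side annular area A_ann = π/4 × (228² − 172²) = 17590 mm^2
For equal Q, v ∝ 1/A, so v_ret/v_ext = A_cap/A_ann.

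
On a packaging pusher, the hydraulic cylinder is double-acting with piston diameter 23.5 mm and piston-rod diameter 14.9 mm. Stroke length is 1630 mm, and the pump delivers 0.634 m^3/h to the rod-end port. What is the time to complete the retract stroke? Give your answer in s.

t ≈ 2.40 s

Rod-side annular area A_ann = π/4 × (23.5² − 14.9²) = 259.4 mm^2
Swept volume V = A × L; t = V / Q = A·L / Q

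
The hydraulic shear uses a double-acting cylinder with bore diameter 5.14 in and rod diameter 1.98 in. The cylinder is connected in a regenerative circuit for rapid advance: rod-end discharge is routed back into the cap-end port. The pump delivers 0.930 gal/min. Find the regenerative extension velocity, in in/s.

v ≈ 1.16 in/s

In regeneration the rod-end outflow joins the pump flow into the cap end, so the net volume the pump must supply per unit advance equals the rod cross-section area.
Rod cross-section A_rod = π/4 × (1.98 in)² = 3.079 in^2
v = Q_pump / A_rod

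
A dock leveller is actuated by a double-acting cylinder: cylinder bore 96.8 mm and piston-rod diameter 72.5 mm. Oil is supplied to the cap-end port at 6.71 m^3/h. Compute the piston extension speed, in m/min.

Cap-side area A_cap = π/4 × (96.8 mm)² = 7359 mm^2
v = Q / A

v ≈ 15.2 m/min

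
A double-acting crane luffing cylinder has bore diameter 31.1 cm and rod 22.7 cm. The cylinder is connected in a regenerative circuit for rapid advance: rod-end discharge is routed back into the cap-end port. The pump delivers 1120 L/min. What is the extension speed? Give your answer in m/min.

v ≈ 27.7 m/min

In regeneration the rod-end outflow joins the pump flow into the cap end, so the net volume the pump must supply per unit advance equals the rod cross-section area.
Rod cross-section A_rod = π/4 × (22.7 cm)² = 404.7 cm^2
v = Q_pump / A_rod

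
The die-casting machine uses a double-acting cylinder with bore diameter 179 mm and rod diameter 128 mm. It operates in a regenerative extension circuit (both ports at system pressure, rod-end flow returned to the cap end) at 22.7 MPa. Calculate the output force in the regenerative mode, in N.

With equal pressure on both faces, forces on the annular region cancel; the net push is pressure × rod cross-section.
Rod cross-section A_rod = π/4 × (128 mm)² = 12870 mm^2
F = P × A_rod

F ≈ 2.92e5 N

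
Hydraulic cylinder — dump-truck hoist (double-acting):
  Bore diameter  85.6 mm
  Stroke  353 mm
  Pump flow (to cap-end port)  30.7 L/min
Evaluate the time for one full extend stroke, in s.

Cap-side area A_cap = π/4 × (85.6 mm)² = 5755 mm^2
Swept volume V = A × L; t = V / Q = A·L / Q

t ≈ 3.97 s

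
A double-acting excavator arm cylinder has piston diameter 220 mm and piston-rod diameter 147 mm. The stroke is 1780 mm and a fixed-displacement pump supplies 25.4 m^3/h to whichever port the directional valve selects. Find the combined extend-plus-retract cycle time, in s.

Cap-side area A_cap = π/4 × (220 mm)² = 38010 mm^2
Rod-side annular area A_ann = π/4 × (220² − 147²) = 21040 mm^2
t_ext = A_cap·L/Q = 9.590 s
t_ret = A_ann·L/Q = 5.308 s
t_cycle = t_ext + t_ret

t ≈ 14.9 s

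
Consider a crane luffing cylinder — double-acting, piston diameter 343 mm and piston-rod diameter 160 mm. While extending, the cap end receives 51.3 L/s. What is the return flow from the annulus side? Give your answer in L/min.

Q_out ≈ 2410 L/min

Cap-side area A_cap = π/4 × (343 mm)² = 92400 mm^2
Rod-side annular area A_ann = π/4 × (343² − 160²) = 72300 mm^2
Piston speed v = Q_in/A_cap; rod-end outflow Q_out = v × A_ann = Q_in × A_ann/A_cap.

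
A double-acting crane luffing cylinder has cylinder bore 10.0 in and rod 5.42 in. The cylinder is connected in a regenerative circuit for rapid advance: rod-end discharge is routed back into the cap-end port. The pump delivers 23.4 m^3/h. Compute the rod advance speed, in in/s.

v ≈ 17.2 in/s

In regeneration the rod-end outflow joins the pump flow into the cap end, so the net volume the pump must supply per unit advance equals the rod cross-section area.
Rod cross-section A_rod = π/4 × (5.42 in)² = 23.07 in^2
v = Q_pump / A_rod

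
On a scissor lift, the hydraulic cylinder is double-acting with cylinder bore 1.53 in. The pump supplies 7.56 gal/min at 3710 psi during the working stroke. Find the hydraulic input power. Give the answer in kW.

Hydraulic power = P × Q

W ≈ 12.2 kW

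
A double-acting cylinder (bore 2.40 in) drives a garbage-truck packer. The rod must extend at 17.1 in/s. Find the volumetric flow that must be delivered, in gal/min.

Cap-side area A_cap = π/4 × (2.40 in)² = 4.524 in^2
Q = A × v

Q ≈ 20.1 gal/min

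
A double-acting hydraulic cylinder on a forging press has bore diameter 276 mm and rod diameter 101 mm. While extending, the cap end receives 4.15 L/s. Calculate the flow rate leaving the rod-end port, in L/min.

Cap-side area A_cap = π/4 × (276 mm)² = 59830 mm^2
Rod-side annular area A_ann = π/4 × (276² − 101²) = 51820 mm^2
Piston speed v = Q_in/A_cap; rod-end outflow Q_out = v × A_ann = Q_in × A_ann/A_cap.

Q_out ≈ 216 L/min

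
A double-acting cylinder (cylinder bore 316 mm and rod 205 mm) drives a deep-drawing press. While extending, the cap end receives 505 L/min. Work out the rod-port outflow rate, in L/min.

Q_out ≈ 292 L/min

Cap-side area A_cap = π/4 × (316 mm)² = 78430 mm^2
Rod-side annular area A_ann = π/4 × (316² − 205²) = 45420 mm^2
Piston speed v = Q_in/A_cap; rod-end outflow Q_out = v × A_ann = Q_in × A_ann/A_cap.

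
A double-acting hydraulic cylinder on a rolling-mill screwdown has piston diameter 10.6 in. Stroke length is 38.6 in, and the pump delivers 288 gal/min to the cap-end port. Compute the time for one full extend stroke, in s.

t ≈ 3.07 s

Cap-side area A_cap = π/4 × (10.6 in)² = 88.25 in^2
Swept volume V = A × L; t = V / Q = A·L / Q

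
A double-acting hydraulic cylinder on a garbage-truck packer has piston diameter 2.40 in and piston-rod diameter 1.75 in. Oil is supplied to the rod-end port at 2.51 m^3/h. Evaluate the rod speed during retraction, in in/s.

Rod-side annular area A_ann = π/4 × (2.40² − 1.75²) = 2.119 in^2
Flow into the rod-end port fills the annular volume.
v = Q / A

v ≈ 20.1 in/s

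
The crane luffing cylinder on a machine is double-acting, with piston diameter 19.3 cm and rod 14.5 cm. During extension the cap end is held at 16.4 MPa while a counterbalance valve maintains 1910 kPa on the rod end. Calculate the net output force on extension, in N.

Cap-side area A_cap = π/4 × (19.3 cm)² = 292.6 cm^2
Rod-side annular area A_ann = π/4 × (19.3² − 14.5²) = 127.4 cm^2
Net thrust = P_cap·A_cap − P_rod·A_ann = 4.798e5 N − 24340 N

F ≈ 4.55e5 N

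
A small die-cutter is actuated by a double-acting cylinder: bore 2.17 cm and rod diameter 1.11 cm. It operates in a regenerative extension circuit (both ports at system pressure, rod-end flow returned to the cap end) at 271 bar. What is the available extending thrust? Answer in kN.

F ≈ 2.62 kN

With equal pressure on both faces, forces on the annular region cancel; the net push is pressure × rod cross-section.
Rod cross-section A_rod = π/4 × (1.11 cm)² = 0.9677 cm^2
F = P × A_rod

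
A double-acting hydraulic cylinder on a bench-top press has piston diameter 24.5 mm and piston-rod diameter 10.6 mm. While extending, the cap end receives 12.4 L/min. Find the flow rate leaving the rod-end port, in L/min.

Cap-side area A_cap = π/4 × (24.5 mm)² = 471.4 mm^2
Rod-side annular area A_ann = π/4 × (24.5² − 10.6²) = 383.2 mm^2
Piston speed v = Q_in/A_cap; rod-end outflow Q_out = v × A_ann = Q_in × A_ann/A_cap.

Q_out ≈ 10.1 L/min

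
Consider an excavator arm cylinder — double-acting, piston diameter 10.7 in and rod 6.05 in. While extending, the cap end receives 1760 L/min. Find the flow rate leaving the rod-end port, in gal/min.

Q_out ≈ 316 gal/min

Cap-side area A_cap = π/4 × (10.7 in)² = 89.92 in^2
Rod-side annular area A_ann = π/4 × (10.7² − 6.05²) = 61.17 in^2
Piston speed v = Q_in/A_cap; rod-end outflow Q_out = v × A_ann = Q_in × A_ann/A_cap.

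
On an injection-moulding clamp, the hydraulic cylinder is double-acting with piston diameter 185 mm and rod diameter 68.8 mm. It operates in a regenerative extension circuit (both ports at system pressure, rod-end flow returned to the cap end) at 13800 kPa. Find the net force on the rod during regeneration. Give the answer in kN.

F ≈ 51.3 kN

With equal pressure on both faces, forces on the annular region cancel; the net push is pressure × rod cross-section.
Rod cross-section A_rod = π/4 × (68.8 mm)² = 3718 mm^2
F = P × A_rod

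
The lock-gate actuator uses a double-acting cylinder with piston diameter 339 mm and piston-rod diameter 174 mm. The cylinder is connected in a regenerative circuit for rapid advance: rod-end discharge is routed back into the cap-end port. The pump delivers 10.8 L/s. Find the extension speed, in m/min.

In regeneration the rod-end outflow joins the pump flow into the cap end, so the net volume the pump must supply per unit advance equals the rod cross-section area.
Rod cross-section A_rod = π/4 × (174 mm)² = 23780 mm^2
v = Q_pump / A_rod

v ≈ 27.3 m/min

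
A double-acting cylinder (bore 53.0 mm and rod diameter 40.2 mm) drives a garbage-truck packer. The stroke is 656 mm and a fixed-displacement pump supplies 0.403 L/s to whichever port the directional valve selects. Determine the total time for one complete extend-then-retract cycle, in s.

Cap-side area A_cap = π/4 × (53.0 mm)² = 2206 mm^2
Rod-side annular area A_ann = π/4 × (53.0² − 40.2²) = 936.9 mm^2
t_ext = A_cap·L/Q = 3.591 s
t_ret = A_ann·L/Q = 1.525 s
t_cycle = t_ext + t_ret

t ≈ 5.12 s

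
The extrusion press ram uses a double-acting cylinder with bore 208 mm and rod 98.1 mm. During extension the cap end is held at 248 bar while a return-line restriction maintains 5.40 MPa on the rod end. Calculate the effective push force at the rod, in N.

Cap-side area A_cap = π/4 × (208 mm)² = 33980 mm^2
Rod-side annular area A_ann = π/4 × (208² − 98.1²) = 26420 mm^2
Net thrust = P_cap·A_cap − P_rod·A_ann = 8.427e5 N − 1.427e5 N

F ≈ 7.00e5 N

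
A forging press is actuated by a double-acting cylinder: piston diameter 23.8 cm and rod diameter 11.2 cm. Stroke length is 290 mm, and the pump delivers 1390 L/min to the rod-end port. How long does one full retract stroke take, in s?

Rod-side annular area A_ann = π/4 × (23.8² − 11.2²) = 346.4 cm^2
Swept volume V = A × L; t = V / Q = A·L / Q

t ≈ 0.434 s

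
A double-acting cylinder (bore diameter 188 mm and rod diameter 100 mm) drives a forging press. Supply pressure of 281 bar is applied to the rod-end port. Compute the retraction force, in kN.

Rod-side annular area A_ann = π/4 × (188² − 100²) = 19910 mm^2
On retraction the pressure acts on the annular area (bore minus rod).
F = P × A_ann

F ≈ 559 kN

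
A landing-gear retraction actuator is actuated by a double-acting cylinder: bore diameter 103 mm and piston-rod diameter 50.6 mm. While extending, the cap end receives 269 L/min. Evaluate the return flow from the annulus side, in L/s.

Q_out ≈ 3.40 L/s

Cap-side area A_cap = π/4 × (103 mm)² = 8332 mm^2
Rod-side annular area A_ann = π/4 × (103² − 50.6²) = 6321 mm^2
Piston speed v = Q_in/A_cap; rod-end outflow Q_out = v × A_ann = Q_in × A_ann/A_cap.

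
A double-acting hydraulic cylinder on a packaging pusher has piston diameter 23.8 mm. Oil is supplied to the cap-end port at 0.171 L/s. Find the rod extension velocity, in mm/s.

Cap-side area A_cap = π/4 × (23.8 mm)² = 444.9 mm^2
v = Q / A

v ≈ 384 mm/s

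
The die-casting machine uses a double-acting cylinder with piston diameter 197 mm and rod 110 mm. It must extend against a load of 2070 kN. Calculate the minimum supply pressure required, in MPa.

Cap-side area A_cap = π/4 × (197 mm)² = 30480 mm^2
P = F / A = 2070 kN / A

P ≈ 67.9 MPa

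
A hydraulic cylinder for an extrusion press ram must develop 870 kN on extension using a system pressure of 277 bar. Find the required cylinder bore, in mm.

Extension force acts on the full piston face: F = P × (π/4)D².
D = √(4F / (πP)) = √(4 × 870 kN / (π × 277 bar))

D ≈ 200 mm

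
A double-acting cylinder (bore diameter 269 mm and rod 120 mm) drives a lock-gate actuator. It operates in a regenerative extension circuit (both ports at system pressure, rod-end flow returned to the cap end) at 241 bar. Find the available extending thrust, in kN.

With equal pressure on both faces, forces on the annular region cancel; the net push is pressure × rod cross-section.
Rod cross-section A_rod = π/4 × (120 mm)² = 11310 mm^2
F = P × A_rod

F ≈ 273 kN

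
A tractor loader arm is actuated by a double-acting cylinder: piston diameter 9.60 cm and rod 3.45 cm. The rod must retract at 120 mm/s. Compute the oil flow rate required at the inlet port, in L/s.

Q ≈ 0.756 L/s

Rod-side annular area A_ann = π/4 × (9.60² − 3.45²) = 63.03 cm^2
Q = A × v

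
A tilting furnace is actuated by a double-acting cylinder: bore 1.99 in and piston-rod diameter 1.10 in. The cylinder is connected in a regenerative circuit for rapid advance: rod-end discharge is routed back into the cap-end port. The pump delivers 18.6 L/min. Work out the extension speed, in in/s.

v ≈ 19.9 in/s

In regeneration the rod-end outflow joins the pump flow into the cap end, so the net volume the pump must supply per unit advance equals the rod cross-section area.
Rod cross-section A_rod = π/4 × (1.10 in)² = 0.9503 in^2
v = Q_pump / A_rod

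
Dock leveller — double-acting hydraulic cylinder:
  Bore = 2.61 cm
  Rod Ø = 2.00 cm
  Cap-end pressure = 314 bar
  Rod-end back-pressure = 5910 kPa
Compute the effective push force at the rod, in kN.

F ≈ 15.5 kN

Cap-side area A_cap = π/4 × (2.61 cm)² = 5.350 cm^2
Rod-side annular area A_ann = π/4 × (2.61² − 2.00²) = 2.209 cm^2
Net thrust = P_cap·A_cap − P_rod·A_ann = 16.80 kN − 1.305 kN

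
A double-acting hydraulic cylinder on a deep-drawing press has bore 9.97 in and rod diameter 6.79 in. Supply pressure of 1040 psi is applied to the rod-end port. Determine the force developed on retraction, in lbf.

Rod-side annular area A_ann = π/4 × (9.97² − 6.79²) = 41.86 in^2
On retraction the pressure acts on the annular area (bore minus rod).
F = P × A_ann

F ≈ 43500 lbf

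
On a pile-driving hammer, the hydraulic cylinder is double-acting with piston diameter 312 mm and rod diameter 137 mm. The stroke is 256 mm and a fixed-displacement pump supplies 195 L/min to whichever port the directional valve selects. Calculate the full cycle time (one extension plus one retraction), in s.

t ≈ 10.9 s

Cap-side area A_cap = π/4 × (312 mm)² = 76450 mm^2
Rod-side annular area A_ann = π/4 × (312² − 137²) = 61710 mm^2
t_ext = A_cap·L/Q = 6.022 s
t_ret = A_ann·L/Q = 4.861 s
t_cycle = t_ext + t_ret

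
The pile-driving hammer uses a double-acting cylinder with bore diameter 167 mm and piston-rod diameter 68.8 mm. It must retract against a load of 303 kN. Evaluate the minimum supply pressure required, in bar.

Rod-side annular area A_ann = π/4 × (167² − 68.8²) = 18190 mm^2
Retraction: pressure acts on the annular area.
P = F / A = 303 kN / A

P ≈ 167 bar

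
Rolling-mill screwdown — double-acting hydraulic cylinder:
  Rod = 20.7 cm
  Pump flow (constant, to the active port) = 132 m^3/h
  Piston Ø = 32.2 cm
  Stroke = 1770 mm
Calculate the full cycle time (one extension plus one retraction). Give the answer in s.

t ≈ 6.24 s

Cap-side area A_cap = π/4 × (32.2 cm)² = 814.3 cm^2
Rod-side annular area A_ann = π/4 × (32.2² − 20.7²) = 477.8 cm^2
t_ext = A_cap·L/Q = 3.931 s
t_ret = A_ann·L/Q = 2.306 s
t_cycle = t_ext + t_ret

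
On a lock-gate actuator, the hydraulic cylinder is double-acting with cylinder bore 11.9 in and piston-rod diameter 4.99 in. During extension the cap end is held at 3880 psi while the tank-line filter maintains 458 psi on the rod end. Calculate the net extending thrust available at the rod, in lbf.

F ≈ 3.90e5 lbf

Cap-side area A_cap = π/4 × (11.9 in)² = 111.2 in^2
Rod-side annular area A_ann = π/4 × (11.9² − 4.99²) = 91.66 in^2
Net thrust = P_cap·A_cap − P_rod·A_ann = 4.315e5 lbf − 41980 lbf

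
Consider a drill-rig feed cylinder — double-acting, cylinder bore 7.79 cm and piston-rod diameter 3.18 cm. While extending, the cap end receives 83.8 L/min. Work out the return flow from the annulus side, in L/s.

Cap-side area A_cap = π/4 × (7.79 cm)² = 47.66 cm^2
Rod-side annular area A_ann = π/4 × (7.79² − 3.18²) = 39.72 cm^2
Piston speed v = Q_in/A_cap; rod-end outflow Q_out = v × A_ann = Q_in × A_ann/A_cap.

Q_out ≈ 1.16 L/s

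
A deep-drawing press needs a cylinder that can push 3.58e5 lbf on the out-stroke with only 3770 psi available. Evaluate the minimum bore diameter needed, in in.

Extension force acts on the full piston face: F = P × (π/4)D².
D = √(4F / (πP)) = √(4 × 3.58e5 lbf / (π × 3770 psi))

D ≈ 11.0 in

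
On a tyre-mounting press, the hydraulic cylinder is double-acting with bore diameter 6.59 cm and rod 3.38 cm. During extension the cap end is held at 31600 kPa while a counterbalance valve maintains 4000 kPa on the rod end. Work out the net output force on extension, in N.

Cap-side area A_cap = π/4 × (6.59 cm)² = 34.11 cm^2
Rod-side annular area A_ann = π/4 × (6.59² − 3.38²) = 25.14 cm^2
Net thrust = P_cap·A_cap − P_rod·A_ann = 1.078e5 N − 10050 N

F ≈ 97700 N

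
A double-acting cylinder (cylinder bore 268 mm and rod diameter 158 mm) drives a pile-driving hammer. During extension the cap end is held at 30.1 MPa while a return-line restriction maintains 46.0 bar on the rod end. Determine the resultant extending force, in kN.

Cap-side area A_cap = π/4 × (268 mm)² = 56410 mm^2
Rod-side annular area A_ann = π/4 × (268² − 158²) = 36800 mm^2
Net thrust = P_cap·A_cap − P_rod·A_ann = 1698 kN − 169.3 kN

F ≈ 1530 kN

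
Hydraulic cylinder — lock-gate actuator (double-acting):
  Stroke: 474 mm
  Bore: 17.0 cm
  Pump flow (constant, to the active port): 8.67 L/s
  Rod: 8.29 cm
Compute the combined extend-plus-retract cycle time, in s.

t ≈ 2.19 s

Cap-side area A_cap = π/4 × (17.0 cm)² = 227.0 cm^2
Rod-side annular area A_ann = π/4 × (17.0² − 8.29²) = 173.0 cm^2
t_ext = A_cap·L/Q = 1.241 s
t_ret = A_ann·L/Q = 0.9458 s
t_cycle = t_ext + t_ret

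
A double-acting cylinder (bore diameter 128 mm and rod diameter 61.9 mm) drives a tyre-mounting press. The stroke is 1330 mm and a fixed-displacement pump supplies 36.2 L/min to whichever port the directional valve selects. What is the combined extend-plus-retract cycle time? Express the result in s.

Cap-side area A_cap = π/4 × (128 mm)² = 12870 mm^2
Rod-side annular area A_ann = π/4 × (128² − 61.9²) = 9859 mm^2
t_ext = A_cap·L/Q = 28.37 s
t_ret = A_ann·L/Q = 21.73 s
t_cycle = t_ext + t_ret

t ≈ 50.1 s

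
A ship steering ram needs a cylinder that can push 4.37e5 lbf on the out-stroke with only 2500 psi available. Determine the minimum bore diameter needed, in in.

Extension force acts on the full piston face: F = P × (π/4)D².
D = √(4F / (πP)) = √(4 × 4.37e5 lbf / (π × 2500 psi))

D ≈ 14.9 in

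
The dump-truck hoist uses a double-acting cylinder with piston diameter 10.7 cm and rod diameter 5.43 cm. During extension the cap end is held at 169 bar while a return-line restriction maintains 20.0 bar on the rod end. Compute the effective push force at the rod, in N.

Cap-side area A_cap = π/4 × (10.7 cm)² = 89.92 cm^2
Rod-side annular area A_ann = π/4 × (10.7² − 5.43²) = 66.76 cm^2
Net thrust = P_cap·A_cap − P_rod·A_ann = 1.520e5 N − 13350 N

F ≈ 1.39e5 N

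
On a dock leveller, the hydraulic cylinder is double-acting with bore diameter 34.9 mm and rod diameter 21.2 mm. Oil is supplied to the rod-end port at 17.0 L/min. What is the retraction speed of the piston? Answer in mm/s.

Rod-side annular area A_ann = π/4 × (34.9² − 21.2²) = 603.6 mm^2
Flow into the rod-end port fills the annular volume.
v = Q / A

v ≈ 469 mm/s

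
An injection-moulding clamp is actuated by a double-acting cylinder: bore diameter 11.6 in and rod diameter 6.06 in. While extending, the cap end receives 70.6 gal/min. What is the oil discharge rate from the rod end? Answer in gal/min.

Q_out ≈ 51.3 gal/min

Cap-side area A_cap = π/4 × (11.6 in)² = 105.7 in^2
Rod-side annular area A_ann = π/4 × (11.6² − 6.06²) = 76.84 in^2
Piston speed v = Q_in/A_cap; rod-end outflow Q_out = v × A_ann = Q_in × A_ann/A_cap.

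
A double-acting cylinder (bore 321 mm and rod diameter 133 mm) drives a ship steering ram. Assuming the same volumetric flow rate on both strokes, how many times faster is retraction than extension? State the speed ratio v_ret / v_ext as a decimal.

Cap-side area A_cap = π/4 × (321 mm)² = 80930 mm^2
Rod-side annular area A_ann = π/4 × (321² − 133²) = 67040 mm^2
For equal Q, v ∝ 1/A, so v_ret/v_ext = A_cap/A_ann.

v_ret/v_ext ≈ 1.21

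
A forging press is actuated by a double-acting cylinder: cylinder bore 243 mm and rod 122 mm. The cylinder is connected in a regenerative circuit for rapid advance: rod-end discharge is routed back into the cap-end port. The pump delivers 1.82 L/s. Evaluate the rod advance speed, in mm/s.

v ≈ 156 mm/s

In regeneration the rod-end outflow joins the pump flow into the cap end, so the net volume the pump must supply per unit advance equals the rod cross-section area.
Rod cross-section A_rod = π/4 × (122 mm)² = 11690 mm^2
v = Q_pump / A_rod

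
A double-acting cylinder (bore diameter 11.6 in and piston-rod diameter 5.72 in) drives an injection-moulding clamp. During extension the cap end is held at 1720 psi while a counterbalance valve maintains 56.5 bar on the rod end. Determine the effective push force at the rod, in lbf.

F ≈ 1.16e5 lbf

Cap-side area A_cap = π/4 × (11.6 in)² = 105.7 in^2
Rod-side annular area A_ann = π/4 × (11.6² − 5.72²) = 79.99 in^2
Net thrust = P_cap·A_cap − P_rod·A_ann = 1.818e5 lbf − 65550 lbf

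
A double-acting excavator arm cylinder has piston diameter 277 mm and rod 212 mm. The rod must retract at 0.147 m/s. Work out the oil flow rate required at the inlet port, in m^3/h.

Q ≈ 13.2 m^3/h

Rod-side annular area A_ann = π/4 × (277² − 212²) = 24960 mm^2
Q = A × v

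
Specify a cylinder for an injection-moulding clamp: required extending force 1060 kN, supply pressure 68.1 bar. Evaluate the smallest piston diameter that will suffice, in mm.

Extension force acts on the full piston face: F = P × (π/4)D².
D = √(4F / (πP)) = √(4 × 1060 kN / (π × 68.1 bar))

D ≈ 445 mm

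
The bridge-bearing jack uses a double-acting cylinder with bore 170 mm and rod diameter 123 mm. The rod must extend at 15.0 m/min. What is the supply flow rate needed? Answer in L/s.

Q ≈ 5.67 L/s

Cap-side area A_cap = π/4 × (170 mm)² = 22700 mm^2
Q = A × v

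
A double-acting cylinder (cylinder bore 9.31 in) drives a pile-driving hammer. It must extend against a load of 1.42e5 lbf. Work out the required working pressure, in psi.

P ≈ 2090 psi

Cap-side area A_cap = π/4 × (9.31 in)² = 68.08 in^2
P = F / A = 1.42e5 lbf / A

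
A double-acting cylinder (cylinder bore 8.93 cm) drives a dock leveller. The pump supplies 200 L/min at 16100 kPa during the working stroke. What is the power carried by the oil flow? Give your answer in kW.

Hydraulic power = P × Q

W ≈ 53.7 kW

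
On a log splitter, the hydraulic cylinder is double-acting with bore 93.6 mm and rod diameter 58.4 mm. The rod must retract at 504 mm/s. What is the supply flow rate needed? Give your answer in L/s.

Rod-side annular area A_ann = π/4 × (93.6² − 58.4²) = 4202 mm^2
Q = A × v

Q ≈ 2.12 L/s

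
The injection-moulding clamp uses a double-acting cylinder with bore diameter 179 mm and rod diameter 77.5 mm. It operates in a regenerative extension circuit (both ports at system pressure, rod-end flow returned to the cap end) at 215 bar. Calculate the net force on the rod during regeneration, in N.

With equal pressure on both faces, forces on the annular region cancel; the net push is pressure × rod cross-section.
Rod cross-section A_rod = π/4 × (77.5 mm)² = 4717 mm^2
F = P × A_rod

F ≈ 1.01e5 N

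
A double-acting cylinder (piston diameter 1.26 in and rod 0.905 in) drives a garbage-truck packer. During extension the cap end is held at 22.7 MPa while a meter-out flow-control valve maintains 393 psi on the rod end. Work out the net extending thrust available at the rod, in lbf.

Cap-side area A_cap = π/4 × (1.26 in)² = 1.247 in^2
Rod-side annular area A_ann = π/4 × (1.26² − 0.905²) = 0.6036 in^2
Net thrust = P_cap·A_cap − P_rod·A_ann = 4105 lbf − 237.2 lbf

F ≈ 3870 lbf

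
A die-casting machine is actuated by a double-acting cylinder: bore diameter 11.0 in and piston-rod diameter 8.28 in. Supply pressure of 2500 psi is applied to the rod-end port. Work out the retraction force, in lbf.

F ≈ 1.03e5 lbf

Rod-side annular area A_ann = π/4 × (11.0² − 8.28²) = 41.19 in^2
On retraction the pressure acts on the annular area (bore minus rod).
F = P × A_ann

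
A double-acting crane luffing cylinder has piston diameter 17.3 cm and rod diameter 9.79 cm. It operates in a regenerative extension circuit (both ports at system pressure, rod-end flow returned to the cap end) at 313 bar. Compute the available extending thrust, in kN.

F ≈ 236 kN

With equal pressure on both faces, forces on the annular region cancel; the net push is pressure × rod cross-section.
Rod cross-section A_rod = π/4 × (9.79 cm)² = 75.28 cm^2
F = P × A_rod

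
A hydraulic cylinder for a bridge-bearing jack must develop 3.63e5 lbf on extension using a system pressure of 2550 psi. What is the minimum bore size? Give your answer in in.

Extension force acts on the full piston face: F = P × (π/4)D².
D = √(4F / (πP)) = √(4 × 3.63e5 lbf / (π × 2550 psi))

D ≈ 13.5 in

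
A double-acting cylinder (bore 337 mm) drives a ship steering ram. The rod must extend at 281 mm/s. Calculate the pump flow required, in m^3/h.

Q ≈ 90.2 m^3/h

Cap-side area A_cap = π/4 × (337 mm)² = 89200 mm^2
Q = A × v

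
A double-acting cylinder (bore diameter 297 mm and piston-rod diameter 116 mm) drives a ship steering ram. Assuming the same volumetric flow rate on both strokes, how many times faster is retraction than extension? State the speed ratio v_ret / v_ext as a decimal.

v_ret/v_ext ≈ 1.18

Cap-side area A_cap = π/4 × (297 mm)² = 69280 mm^2
Rod-side annular area A_ann = π/4 × (297² − 116²) = 58710 mm^2
For equal Q, v ∝ 1/A, so v_ret/v_ext = A_cap/A_ann.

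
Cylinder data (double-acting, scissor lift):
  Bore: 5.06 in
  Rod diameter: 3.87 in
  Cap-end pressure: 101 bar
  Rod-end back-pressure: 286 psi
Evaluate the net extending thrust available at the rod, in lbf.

F ≈ 27100 lbf

Cap-side area A_cap = π/4 × (5.06 in)² = 20.11 in^2
Rod-side annular area A_ann = π/4 × (5.06² − 3.87²) = 8.346 in^2
Net thrust = P_cap·A_cap − P_rod·A_ann = 29460 lbf − 2387 lbf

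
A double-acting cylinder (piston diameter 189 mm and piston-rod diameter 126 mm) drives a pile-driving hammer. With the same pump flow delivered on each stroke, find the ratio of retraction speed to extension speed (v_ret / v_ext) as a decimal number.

v_ret/v_ext ≈ 1.80

Cap-side area A_cap = π/4 × (189 mm)² = 28060 mm^2
Rod-side annular area A_ann = π/4 × (189² − 126²) = 15590 mm^2
For equal Q, v ∝ 1/A, so v_ret/v_ext = A_cap/A_ann.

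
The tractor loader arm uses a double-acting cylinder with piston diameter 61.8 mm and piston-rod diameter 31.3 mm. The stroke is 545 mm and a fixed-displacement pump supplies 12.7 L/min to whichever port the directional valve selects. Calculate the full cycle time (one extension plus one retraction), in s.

Cap-side area A_cap = π/4 × (61.8 mm)² = 3000 mm^2
Rod-side annular area A_ann = π/4 × (61.8² − 31.3²) = 2230 mm^2
t_ext = A_cap·L/Q = 7.723 s
t_ret = A_ann·L/Q = 5.742 s
t_cycle = t_ext + t_ret

t ≈ 13.5 s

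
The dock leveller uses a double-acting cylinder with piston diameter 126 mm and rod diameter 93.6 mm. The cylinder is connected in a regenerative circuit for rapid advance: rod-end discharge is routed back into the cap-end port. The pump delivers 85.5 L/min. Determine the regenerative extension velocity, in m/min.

In regeneration the rod-end outflow joins the pump flow into the cap end, so the net volume the pump must supply per unit advance equals the rod cross-section area.
Rod cross-section A_rod = π/4 × (93.6 mm)² = 6881 mm^2
v = Q_pump / A_rod

v ≈ 12.4 m/min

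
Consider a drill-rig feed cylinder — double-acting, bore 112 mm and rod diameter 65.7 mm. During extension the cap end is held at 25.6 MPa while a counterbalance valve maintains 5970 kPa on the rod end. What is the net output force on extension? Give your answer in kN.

F ≈ 214 kN

Cap-side area A_cap = π/4 × (112 mm)² = 9852 mm^2
Rod-side annular area A_ann = π/4 × (112² − 65.7²) = 6462 mm^2
Net thrust = P_cap·A_cap − P_rod·A_ann = 252.2 kN − 38.58 kN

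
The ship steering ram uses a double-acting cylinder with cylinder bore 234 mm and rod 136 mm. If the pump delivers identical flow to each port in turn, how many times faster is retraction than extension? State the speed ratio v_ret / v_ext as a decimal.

v_ret/v_ext ≈ 1.51

Cap-side area A_cap = π/4 × (234 mm)² = 43010 mm^2
Rod-side annular area A_ann = π/4 × (234² − 136²) = 28480 mm^2
For equal Q, v ∝ 1/A, so v_ret/v_ext = A_cap/A_ann.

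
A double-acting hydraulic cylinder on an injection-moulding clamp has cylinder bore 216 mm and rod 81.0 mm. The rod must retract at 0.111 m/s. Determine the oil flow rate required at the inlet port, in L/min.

Rod-side annular area A_ann = π/4 × (216² − 81.0²) = 31490 mm^2
Q = A × v

Q ≈ 210 L/min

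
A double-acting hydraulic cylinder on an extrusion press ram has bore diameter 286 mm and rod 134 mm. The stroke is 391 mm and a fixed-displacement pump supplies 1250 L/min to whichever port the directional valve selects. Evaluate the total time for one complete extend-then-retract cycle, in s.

t ≈ 2.15 s

Cap-side area A_cap = π/4 × (286 mm)² = 64240 mm^2
Rod-side annular area A_ann = π/4 × (286² − 134²) = 50140 mm^2
t_ext = A_cap·L/Q = 1.206 s
t_ret = A_ann·L/Q = 0.9410 s
t_cycle = t_ext + t_ret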